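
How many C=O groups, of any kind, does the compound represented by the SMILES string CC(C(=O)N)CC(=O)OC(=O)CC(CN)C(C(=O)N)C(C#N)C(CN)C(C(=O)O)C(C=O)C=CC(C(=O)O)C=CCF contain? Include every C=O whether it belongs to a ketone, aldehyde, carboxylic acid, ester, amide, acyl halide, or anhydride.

7

CH(CONH2): amide, 1 C=O (running total 1).
CH2CO-O-COCH2: anhydride, 2 C=O (running total 3).
CH(CONH2): amide, 1 C=O (running total 4).
CH(COOH): carboxylic acid, 1 C=O (running total 5).
CH(CHO): aldehyde, 1 C=O (running total 6).
CH(COOH): carboxylic acid, 1 C=O (running total 7).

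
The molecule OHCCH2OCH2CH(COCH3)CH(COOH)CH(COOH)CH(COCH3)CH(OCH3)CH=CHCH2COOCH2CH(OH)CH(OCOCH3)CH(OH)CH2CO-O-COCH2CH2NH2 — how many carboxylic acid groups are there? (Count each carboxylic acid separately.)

2

Taking each segment in turn:
  OHC: terminal –CHO: carbonyl C bonded to H and C → aldehyde.
  CH2OCH2: C–O–C with sp³ carbons on both sides and no adjacent C=O → ether.
  CH(COCH3): pendant –COCH3: carbonyl C bonded to two carbons → ketone.
  CH(COOH): pendant –COOH: carbonyl C bonded to C and –OH → carboxylic acid.
  CH(COOH): pendant –COOH: carbonyl C bonded to C and –OH → carboxylic acid.
  CH(COCH3): pendant –COCH3: carbonyl C bonded to two carbons → ketone.
  CH(OCH3): pendant –OCH3: C–O–C with sp³ C, no adjacent C=O → ether.
  CH=CH: C=C double bond → alkene.
  CH2COOCH2: –C(=O)–O–C with C on the carbonyl side → ester.
  CH(OH): –OH on an sp³ carbon → alcohol (secondary).
  CH(OCOCH3): pendant –OC(=O)CH3: an acyloxy group → ester.
  CH(OH): –OH on an sp³ carbon → alcohol (secondary).
  CH2CO-O-COCH2: two acyl groups sharing one oxygen, –C(=O)–O–C(=O)– → anhydride.
  CH2NH2: –NH2 on an sp³ carbon with no adjacent C=O → amine.
Carboxylic acid appears at: CH(COOH), CH(COOH) → 2.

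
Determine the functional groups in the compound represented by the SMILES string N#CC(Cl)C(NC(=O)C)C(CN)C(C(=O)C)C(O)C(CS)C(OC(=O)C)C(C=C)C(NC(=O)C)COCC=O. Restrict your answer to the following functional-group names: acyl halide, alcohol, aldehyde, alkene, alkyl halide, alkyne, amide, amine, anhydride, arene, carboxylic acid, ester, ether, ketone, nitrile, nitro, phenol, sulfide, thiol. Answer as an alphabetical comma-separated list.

alcohol, aldehyde, alkene, alkyl halide, amide, amine, ester, ether, ketone, nitrile, thiol

Taking each segment in turn:
  N≡C: N≡C–: carbon triple-bonded to nitrogen → nitrile.
  CH(Cl): halogen on an sp³ carbon → alkyl halide.
  CH(NHCOCH3): pendant –NHC(=O)CH3: N bonded to a carbonyl → amide (not amine).
  CH(CH2NH2): pendant –CH2NH2: N on sp³ C, no adjacent C=O → amine.
  CH(COCH3): pendant –COCH3: carbonyl C bonded to two carbons → ketone.
  CH(OH): –OH on an sp³ carbon → alcohol (secondary).
  CH(CH2SH): pendant –CH2SH → thiol.
  CH(OCOCH3): pendant –OC(=O)CH3: an acyloxy group → ester.
  CH(CH=CH2): pendant –CH=CH2: C=C double bond → alkene.
  CH(NHCOCH3): pendant –NHC(=O)CH3: N bonded to a carbonyl → amide (not amine).
  CH2OCH2: C–O–C with sp³ carbons on both sides and no adjacent C=O → ether.
  CHO: terminal –CHO: carbonyl C bonded to H and C → aldehyde.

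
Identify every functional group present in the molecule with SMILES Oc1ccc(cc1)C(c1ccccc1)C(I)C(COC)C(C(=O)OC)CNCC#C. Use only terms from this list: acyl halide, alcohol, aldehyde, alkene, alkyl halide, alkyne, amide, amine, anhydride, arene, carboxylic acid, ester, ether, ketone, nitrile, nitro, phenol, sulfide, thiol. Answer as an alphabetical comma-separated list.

alkyl halide, alkyne, amine, arene, ester, ether, phenol

Taking each segment in turn:
  HOC6H4: –OH attached directly to an aromatic ring → phenol (not alcohol); the ring itself is an arene.
  CH(C6H5): pendant –C6H5: benzene ring → arene.
  CH(I): halogen on an sp³ carbon → alkyl halide.
  CH(CH2OCH3): pendant –CH2OCH3: C–O–C linkage → ether.
  CH(COOCH3): pendant –COOCH3: carbonyl C bonded to C and –OCH3 → ester.
  CH2NHCH2: C–N–C with sp³ carbons and no adjacent C=O → amine (secondary).
  C≡CH: C≡C triple bond → alkyne.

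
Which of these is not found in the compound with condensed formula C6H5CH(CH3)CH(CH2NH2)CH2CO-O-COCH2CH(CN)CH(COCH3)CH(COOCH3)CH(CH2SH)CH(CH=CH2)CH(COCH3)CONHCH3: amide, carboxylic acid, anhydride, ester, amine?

carboxylic acid

amide: present (CONHCH3 — –C(=O)NHCH3: carbonyl C bonded to C and to N → amide (the N is not an amine)).
ester: present (CH(COOCH3) — pendant –COOCH3: carbonyl C bonded to C and –OCH3 → ester).
anhydride: present (CH2CO-O-COCH2 — two acyl groups sharing one oxygen, –C(=O)–O–C(=O)– → anhydride).
amine: present (CH(CH2NH2) — pendant –CH2NH2: N on sp³ C, no adjacent C=O → amine).
carboxylic acid: absent. In CH(COOCH3), the acyl oxygen is bonded to carbon (–O–C), not to H, so this is an ester. In CONHCH3, the carbonyl is bonded to nitrogen, not to –OH; that is an amide.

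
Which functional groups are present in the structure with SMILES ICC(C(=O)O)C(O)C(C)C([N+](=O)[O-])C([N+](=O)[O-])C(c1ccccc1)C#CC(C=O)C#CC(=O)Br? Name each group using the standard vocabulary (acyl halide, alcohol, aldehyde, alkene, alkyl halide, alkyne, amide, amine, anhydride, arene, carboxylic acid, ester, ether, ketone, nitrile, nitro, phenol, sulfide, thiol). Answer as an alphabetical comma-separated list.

halogen on an sp³ carbon → alkyl halide.
pendant –COOH: carbonyl C bonded to C and –OH → carboxylic acid.
–OH on an sp³ carbon → alcohol (secondary).
–NO2 on an sp³ carbon → nitro (the N=O is not a carbonyl).
–NO2 on an sp³ carbon → nitro (the N=O is not a carbonyl).
pendant –C6H5: benzene ring → arene.
C≡C triple bond → alkyne.
pendant –CHO: carbonyl C bonded to C and H → aldehyde.
C≡C triple bond → alkyne.
–C(=O)Br: carbonyl C bonded to C and to a halogen → acyl halide (not alkyl halide).

acyl halide, alcohol, aldehyde, alkyl halide, alkyne, arene, carboxylic acid, nitro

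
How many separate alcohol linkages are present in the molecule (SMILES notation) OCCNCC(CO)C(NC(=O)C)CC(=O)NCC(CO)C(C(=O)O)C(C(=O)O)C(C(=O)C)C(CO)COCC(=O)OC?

4

HO– on an sp³ carbon → alcohol.
C–N–C with sp³ carbons and no adjacent C=O → amine (secondary).
pendant –CH2OH on an sp³ backbone C → alcohol.
pendant –NHC(=O)CH3: N bonded to a carbonyl → amide (not amine).
–C(=O)–N– linkage → amide (the N is not an amine).
pendant –CH2OH on an sp³ backbone C → alcohol.
pendant –COOH: carbonyl C bonded to C and –OH → carboxylic acid.
pendant –COOH: carbonyl C bonded to C and –OH → carboxylic acid.
pendant –COCH3: carbonyl C bonded to two carbons → ketone.
pendant –CH2OH on an sp³ backbone C → alcohol.
C–O–C with sp³ carbons on both sides and no adjacent C=O → ether.
–C(=O)OCH3: carbonyl C bonded to C and to –OCH3 → ester (not ketone + ether).
Alcohol appears at: HOCH2, CH(CH2OH), CH(CH2OH), CH(CH2OH) → 4.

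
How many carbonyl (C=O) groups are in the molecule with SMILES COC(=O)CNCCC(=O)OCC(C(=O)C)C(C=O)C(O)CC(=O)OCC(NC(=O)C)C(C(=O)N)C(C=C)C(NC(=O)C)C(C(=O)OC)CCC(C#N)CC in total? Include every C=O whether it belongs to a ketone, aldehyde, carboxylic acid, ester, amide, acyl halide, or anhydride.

9

CH3OOC: ester, 1 C=O (running total 1).
CH2COOCH2: ester, 1 C=O (running total 2).
CH(COCH3): ketone, 1 C=O (running total 3).
CH(CHO): aldehyde, 1 C=O (running total 4).
CH2COOCH2: ester, 1 C=O (running total 5).
CH(NHCOCH3): amide, 1 C=O (running total 6).
CH(CONH2): amide, 1 C=O (running total 7).
CH(NHCOCH3): amide, 1 C=O (running total 8).
CH(COOCH3): ester, 1 C=O (running total 9).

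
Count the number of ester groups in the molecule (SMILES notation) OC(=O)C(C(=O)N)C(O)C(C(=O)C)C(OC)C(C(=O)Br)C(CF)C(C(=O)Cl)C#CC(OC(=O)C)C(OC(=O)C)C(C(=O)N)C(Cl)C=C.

2

Taking each segment in turn:
  HOOC: –COOH: carbonyl C bonded to –OH and C → carboxylic acid (the –OH is not a separate alcohol).
  CH(CONH2): pendant –CONH2: carbonyl C bonded to C and N → amide.
  CH(OH): –OH on an sp³ carbon → alcohol (secondary).
  CH(COCH3): pendant –COCH3: carbonyl C bonded to two carbons → ketone.
  CH(OCH3): pendant –OCH3: C–O–C with sp³ C, no adjacent C=O → ether.
  CH(COBr): pendant –C(=O)X: carbonyl C bonded to C and halogen → acyl halide.
  CH(CH2F): pendant –CH2X: halogen on sp³ carbon → alkyl halide.
  CH(COCl): pendant –C(=O)X: carbonyl C bonded to C and halogen → acyl halide.
  C≡C: C≡C triple bond → alkyne.
  CH(OCOCH3): pendant –OC(=O)CH3: an acyloxy group → ester.
  CH(OCOCH3): pendant –OC(=O)CH3: an acyloxy group → ester.
  CH(CONH2): pendant –CONH2: carbonyl C bonded to C and N → amide.
  CH(Cl): halogen on an sp³ carbon → alkyl halide.
  CH=CH2: C=C double bond → alkene.
Ester appears at: CH(OCOCH3), CH(OCOCH3) → 2.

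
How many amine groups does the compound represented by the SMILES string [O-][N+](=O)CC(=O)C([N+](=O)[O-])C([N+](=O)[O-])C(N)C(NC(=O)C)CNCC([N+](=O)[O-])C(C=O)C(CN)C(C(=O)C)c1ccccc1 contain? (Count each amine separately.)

Taking each segment in turn:
  O2NCH2: –NO2 on carbon → nitro group.
  CO: –C(=O)– with carbon on both sides → ketone.
  CH(NO2): –NO2 on an sp³ carbon → nitro (the N=O is not a carbonyl).
  CH(NO2): –NO2 on an sp³ carbon → nitro (the N=O is not a carbonyl).
  CH(NH2): –NH2 on an sp³ carbon with no adjacent C=O → amine.
  CH(NHCOCH3): pendant –NHC(=O)CH3: N bonded to a carbonyl → amide (not amine).
  CH2NHCH2: C–N–C with sp³ carbons and no adjacent C=O → amine (secondary).
  CH(NO2): –NO2 on an sp³ carbon → nitro (the N=O is not a carbonyl).
  CH(CHO): pendant –CHO: carbonyl C bonded to C and H → aldehyde.
  CH(CH2NH2): pendant –CH2NH2: N on sp³ C, no adjacent C=O → amine.
  CH(COCH3): pendant –COCH3: carbonyl C bonded to two carbons → ketone.
  C6H5: –C6H5 phenyl ring → arene.
Amine appears at: CH(NH2), CH2NHCH2, CH(CH2NH2) → 3.

3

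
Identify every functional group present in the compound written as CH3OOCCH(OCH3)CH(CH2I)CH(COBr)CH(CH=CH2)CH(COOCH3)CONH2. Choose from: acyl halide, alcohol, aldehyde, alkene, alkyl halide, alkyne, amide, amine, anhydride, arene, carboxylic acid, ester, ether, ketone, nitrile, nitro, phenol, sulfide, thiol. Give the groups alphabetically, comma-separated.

Working along the chain:
  CH3OOC: CH3O–C(=O)–: carbonyl C bonded to C and to –OCH3 → ester (not ketone + ether).
  CH(OCH3): pendant –OCH3: C–O–C with sp³ C, no adjacent C=O → ether.
  CH(CH2I): pendant –CH2X: halogen on sp³ carbon → alkyl halide.
  CH(COBr): pendant –C(=O)X: carbonyl C bonded to C and halogen → acyl halide.
  CH(CH=CH2): pendant –CH=CH2: C=C double bond → alkene.
  CH(COOCH3): pendant –COOCH3: carbonyl C bonded to C and –OCH3 → ester.
  CONH2: –C(=O)NH2: carbonyl C bonded to C and to N → amide (the N is not a separate amine).

acyl halide, alkene, alkyl halide, amide, ester, ether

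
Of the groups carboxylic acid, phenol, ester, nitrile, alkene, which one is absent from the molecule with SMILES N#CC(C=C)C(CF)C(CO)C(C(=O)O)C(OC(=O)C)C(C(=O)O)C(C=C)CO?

alkene: present (CH(CH=CH2) — pendant –CH=CH2: C=C double bond → alkene).
ester: present (CH(OCOCH3) — pendant –OC(=O)CH3: an acyloxy group → ester).
carboxylic acid: present (CH(COOH) — pendant –COOH: carbonyl C bonded to C and –OH → carboxylic acid).
nitrile: present (N≡C — N≡C–: carbon triple-bonded to nitrogen → nitrile).
phenol: absent. In each of CH(CH2OH) and CH2OH, the –OH is on an sp³ carbon, not on an aromatic ring, so it is an alcohol.

phenol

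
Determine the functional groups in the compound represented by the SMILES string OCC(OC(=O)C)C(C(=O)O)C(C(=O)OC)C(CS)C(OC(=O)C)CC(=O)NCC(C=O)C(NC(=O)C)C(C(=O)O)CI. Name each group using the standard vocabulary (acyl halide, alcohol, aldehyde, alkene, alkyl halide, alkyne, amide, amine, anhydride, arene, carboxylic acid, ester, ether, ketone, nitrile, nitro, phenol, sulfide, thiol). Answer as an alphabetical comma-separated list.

alcohol, aldehyde, alkyl halide, amide, carboxylic acid, ester, thiol

Taking each segment in turn:
  HOCH2: HO– on an sp³ carbon → alcohol.
  CH(OCOCH3): pendant –OC(=O)CH3: an acyloxy group → ester.
  CH(COOH): pendant –COOH: carbonyl C bonded to C and –OH → carboxylic acid.
  CH(COOCH3): pendant –COOCH3: carbonyl C bonded to C and –OCH3 → ester.
  CH(CH2SH): pendant –CH2SH → thiol.
  CH(OCOCH3): pendant –OC(=O)CH3: an acyloxy group → ester.
  CH2CONHCH2: –C(=O)–N– linkage → amide (the N is not an amine).
  CH(CHO): pendant –CHO: carbonyl C bonded to C and H → aldehyde.
  CH(NHCOCH3): pendant –NHC(=O)CH3: N bonded to a carbonyl → amide (not amine).
  CH(COOH): pendant –COOH: carbonyl C bonded to C and –OH → carboxylic acid.
  CH2I: halogen on an sp³ carbon → alkyl halide.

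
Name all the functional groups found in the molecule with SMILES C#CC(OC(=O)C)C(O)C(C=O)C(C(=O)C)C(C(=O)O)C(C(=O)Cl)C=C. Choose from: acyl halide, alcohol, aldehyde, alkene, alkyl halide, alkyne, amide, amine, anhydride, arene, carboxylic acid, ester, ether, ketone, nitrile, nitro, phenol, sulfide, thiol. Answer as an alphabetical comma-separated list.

acyl halide, alcohol, aldehyde, alkene, alkyne, carboxylic acid, ester, ketone

C≡C triple bond → alkyne.
pendant –OC(=O)CH3: an acyloxy group → ester.
–OH on an sp³ carbon → alcohol (secondary).
pendant –CHO: carbonyl C bonded to C and H → aldehyde.
pendant –COCH3: carbonyl C bonded to two carbons → ketone.
pendant –COOH: carbonyl C bonded to C and –OH → carboxylic acid.
pendant –C(=O)X: carbonyl C bonded to C and halogen → acyl halide.
C=C double bond → alkene.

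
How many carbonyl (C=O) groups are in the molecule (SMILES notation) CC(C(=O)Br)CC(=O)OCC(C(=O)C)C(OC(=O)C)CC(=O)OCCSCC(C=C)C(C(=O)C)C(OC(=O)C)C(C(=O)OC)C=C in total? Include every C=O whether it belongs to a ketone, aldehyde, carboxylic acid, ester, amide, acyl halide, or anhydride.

CH(COBr): acyl halide, 1 C=O (running total 1).
CH2COOCH2: ester, 1 C=O (running total 2).
CH(COCH3): ketone, 1 C=O (running total 3).
CH(OCOCH3): ester, 1 C=O (running total 4).
CH2COOCH2: ester, 1 C=O (running total 5).
CH(COCH3): ketone, 1 C=O (running total 6).
CH(OCOCH3): ester, 1 C=O (running total 7).
CH(COOCH3): ester, 1 C=O (running total 8).

8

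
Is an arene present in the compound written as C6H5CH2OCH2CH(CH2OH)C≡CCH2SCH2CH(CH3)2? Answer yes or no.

C6H5– phenyl ring → arene.
C–O–C with sp³ carbons on both sides and no adjacent C=O → ether.
pendant –CH2OH on an sp³ backbone C → alcohol.
C≡C triple bond → alkyne.
C–S–C linkage → sulfide (thioether).
The C6H5 segment supplies the arene: C6H5– phenyl ring → arene.

yes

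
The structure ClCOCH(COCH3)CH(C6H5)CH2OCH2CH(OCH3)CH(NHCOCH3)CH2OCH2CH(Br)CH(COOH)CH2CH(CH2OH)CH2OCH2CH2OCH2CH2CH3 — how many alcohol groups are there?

1

Reading the structure from left to right:
  ClCO: –C(=O)Cl: carbonyl C bonded to C and to a halogen → acyl halide (not alkyl halide).
  CH(COCH3): pendant –COCH3: carbonyl C bonded to two carbons → ketone.
  CH(C6H5): pendant –C6H5: benzene ring → arene.
  CH2OCH2: C–O–C with sp³ carbons on both sides and no adjacent C=O → ether.
  CH(OCH3): pendant –OCH3: C–O–C with sp³ C, no adjacent C=O → ether.
  CH(NHCOCH3): pendant –NHC(=O)CH3: N bonded to a carbonyl → amide (not amine).
  CH2OCH2: C–O–C with sp³ carbons on both sides and no adjacent C=O → ether.
  CH(Br): halogen on an sp³ carbon → alkyl halide.
  CH(COOH): pendant –COOH: carbonyl C bonded to C and –OH → carboxylic acid.
  CH(CH2OH): pendant –CH2OH on an sp³ backbone C → alcohol.
  CH2OCH2: C–O–C with sp³ carbons on both sides and no adjacent C=O → ether.
  CH2OCH2: C–O–C with sp³ carbons on both sides and no adjacent C=O → ether.
Alcohol appears at: CH(CH2OH) → 1.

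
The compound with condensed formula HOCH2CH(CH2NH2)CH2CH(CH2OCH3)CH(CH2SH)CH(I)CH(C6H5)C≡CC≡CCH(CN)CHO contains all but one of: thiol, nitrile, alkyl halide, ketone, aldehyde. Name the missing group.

ketone

alkyl halide: present (CH(I) — halogen on an sp³ carbon → alkyl halide).
nitrile: present (CH(CN) — pendant –C≡N: nitrile).
aldehyde: present (CHO — terminal –CHO: carbonyl C bonded to H and C → aldehyde).
thiol: present (CH(CH2SH) — pendant –CH2SH → thiol).
ketone: absent. In CHO, the carbonyl carbon carries an H, so it is an aldehyde, not a ketone.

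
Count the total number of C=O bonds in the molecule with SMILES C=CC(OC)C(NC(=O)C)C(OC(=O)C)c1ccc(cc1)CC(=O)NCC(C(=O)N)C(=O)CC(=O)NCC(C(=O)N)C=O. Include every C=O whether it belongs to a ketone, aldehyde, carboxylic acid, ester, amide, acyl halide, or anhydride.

CH(NHCOCH3): amide, 1 C=O (running total 1).
CH(OCOCH3): ester, 1 C=O (running total 2).
CH2CONHCH2: amide, 1 C=O (running total 3).
CH(CONH2): amide, 1 C=O (running total 4).
CO: ketone, 1 C=O (running total 5).
CH2CONHCH2: amide, 1 C=O (running total 6).
CH(CONH2): amide, 1 C=O (running total 7).
CHO: aldehyde, 1 C=O (running total 8).

8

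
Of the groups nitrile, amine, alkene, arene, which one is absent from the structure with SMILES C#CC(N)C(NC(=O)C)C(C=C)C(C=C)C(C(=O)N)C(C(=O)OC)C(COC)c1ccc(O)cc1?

alkene: present (CH(CH=CH2) — pendant –CH=CH2: C=C double bond → alkene).
amine: present (CH(NH2) — –NH2 on an sp³ carbon with no adjacent C=O → amine).
arene: present (C6H4OH — –OH attached directly to an aromatic ring → phenol (not alcohol); the ring itself is an arene).
nitrile: absent. In HC≡C, the triple bond is C≡C, not C≡N.

nitrile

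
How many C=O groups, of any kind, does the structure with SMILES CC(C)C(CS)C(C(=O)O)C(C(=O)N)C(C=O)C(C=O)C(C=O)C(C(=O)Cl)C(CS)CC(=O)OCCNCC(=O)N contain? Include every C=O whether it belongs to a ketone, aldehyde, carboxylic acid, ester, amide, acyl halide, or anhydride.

CH(COOH): carboxylic acid, 1 C=O (running total 1).
CH(CONH2): amide, 1 C=O (running total 2).
CH(CHO): aldehyde, 1 C=O (running total 3).
CH(CHO): aldehyde, 1 C=O (running total 4).
CH(CHO): aldehyde, 1 C=O (running total 5).
CH(COCl): acyl halide, 1 C=O (running total 6).
CH2COOCH2: ester, 1 C=O (running total 7).
CONH2: amide, 1 C=O (running total 8).

8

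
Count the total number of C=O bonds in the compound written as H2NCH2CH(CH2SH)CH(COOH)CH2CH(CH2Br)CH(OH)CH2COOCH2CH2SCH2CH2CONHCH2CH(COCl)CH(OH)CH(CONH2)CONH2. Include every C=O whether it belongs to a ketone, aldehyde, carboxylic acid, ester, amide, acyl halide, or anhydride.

CH(COOH): carboxylic acid, 1 C=O (running total 1).
CH2COOCH2: ester, 1 C=O (running total 2).
CH2CONHCH2: amide, 1 C=O (running total 3).
CH(COCl): acyl halide, 1 C=O (running total 4).
CH(CONH2): amide, 1 C=O (running total 5).
CONH2: amide, 1 C=O (running total 6).

6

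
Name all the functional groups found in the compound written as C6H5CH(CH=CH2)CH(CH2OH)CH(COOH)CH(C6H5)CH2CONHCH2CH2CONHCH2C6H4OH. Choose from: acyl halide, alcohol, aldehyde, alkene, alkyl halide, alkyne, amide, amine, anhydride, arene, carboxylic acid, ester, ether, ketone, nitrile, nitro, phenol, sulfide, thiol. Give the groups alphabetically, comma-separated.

C6H5– phenyl ring → arene.
pendant –CH=CH2: C=C double bond → alkene.
pendant –CH2OH on an sp³ backbone C → alcohol.
pendant –COOH: carbonyl C bonded to C and –OH → carboxylic acid.
pendant –C6H5: benzene ring → arene.
–C(=O)–N– linkage → amide (the N is not an amine).
–C(=O)–N– linkage → amide (the N is not an amine).
–OH attached directly to an aromatic ring → phenol (not alcohol); the ring itself is an arene.

alcohol, alkene, amide, arene, carboxylic acid, phenol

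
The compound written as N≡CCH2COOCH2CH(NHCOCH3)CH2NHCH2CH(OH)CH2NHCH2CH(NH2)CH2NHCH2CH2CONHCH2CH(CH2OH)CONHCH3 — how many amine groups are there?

N≡C–: carbon triple-bonded to nitrogen → nitrile.
–C(=O)–O–C with C on the carbonyl side → ester.
pendant –NHC(=O)CH3: N bonded to a carbonyl → amide (not amine).
C–N–C with sp³ carbons and no adjacent C=O → amine (secondary).
–OH on an sp³ carbon → alcohol (secondary).
C–N–C with sp³ carbons and no adjacent C=O → amine (secondary).
–NH2 on an sp³ carbon with no adjacent C=O → amine.
C–N–C with sp³ carbons and no adjacent C=O → amine (secondary).
–C(=O)–N– linkage → amide (the N is not an amine).
pendant –CH2OH on an sp³ backbone C → alcohol.
–C(=O)NHCH3: carbonyl C bonded to C and to N → amide (the N is not an amine).
Amine appears at: CH2NHCH2, CH2NHCH2, CH(NH2), CH2NHCH2 → 4.

4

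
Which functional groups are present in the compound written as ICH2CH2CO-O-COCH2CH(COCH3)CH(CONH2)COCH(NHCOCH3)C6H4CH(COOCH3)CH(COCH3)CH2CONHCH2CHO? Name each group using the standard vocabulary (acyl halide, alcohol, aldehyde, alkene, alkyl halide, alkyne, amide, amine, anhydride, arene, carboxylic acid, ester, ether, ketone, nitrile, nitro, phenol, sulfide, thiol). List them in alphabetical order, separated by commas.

Taking each segment in turn:
  ICH2: halogen on an sp³ carbon → alkyl halide.
  CH2CO-O-COCH2: two acyl groups sharing one oxygen, –C(=O)–O–C(=O)– → anhydride.
  CH(COCH3): pendant –COCH3: carbonyl C bonded to two carbons → ketone.
  CH(CONH2): pendant –CONH2: carbonyl C bonded to C and N → amide.
  CO: –C(=O)– with carbon on both sides → ketone.
  CH(NHCOCH3): pendant –NHC(=O)CH3: N bonded to a carbonyl → amide (not amine).
  C6H4: para-disubstituted benzene ring → arene.
  CH(COOCH3): pendant –COOCH3: carbonyl C bonded to C and –OCH3 → ester.
  CH(COCH3): pendant –COCH3: carbonyl C bonded to two carbons → ketone.
  CH2CONHCH2: –C(=O)–N– linkage → amide (the N is not an amine).
  CHO: terminal –CHO: carbonyl C bonded to H and C → aldehyde.

aldehyde, alkyl halide, amide, anhydride, arene, ester, ketone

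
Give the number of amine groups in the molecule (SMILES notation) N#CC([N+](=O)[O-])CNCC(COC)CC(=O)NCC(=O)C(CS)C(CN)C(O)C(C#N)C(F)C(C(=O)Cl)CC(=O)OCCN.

N≡C–: carbon triple-bonded to nitrogen → nitrile.
–NO2 on an sp³ carbon → nitro (the N=O is not a carbonyl).
C–N–C with sp³ carbons and no adjacent C=O → amine (secondary).
pendant –CH2OCH3: C–O–C linkage → ether.
–C(=O)–N– linkage → amide (the N is not an amine).
–C(=O)– with carbon on both sides → ketone.
pendant –CH2SH → thiol.
pendant –CH2NH2: N on sp³ C, no adjacent C=O → amine.
–OH on an sp³ carbon → alcohol (secondary).
pendant –C≡N: nitrile.
halogen on an sp³ carbon → alkyl halide.
pendant –C(=O)X: carbonyl C bonded to C and halogen → acyl halide.
–C(=O)–O–C with C on the carbonyl side → ester.
–NH2 on an sp³ carbon with no adjacent C=O → amine.
Amine appears at: CH2NHCH2, CH(CH2NH2), CH2NH2 → 3.

3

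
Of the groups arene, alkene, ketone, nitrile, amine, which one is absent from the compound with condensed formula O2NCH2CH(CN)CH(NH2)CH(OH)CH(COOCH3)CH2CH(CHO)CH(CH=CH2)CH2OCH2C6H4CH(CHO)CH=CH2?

ketone

arene: present (C6H4 — para-disubstituted benzene ring → arene).
alkene: present (CH(CH=CH2) — pendant –CH=CH2: C=C double bond → alkene).
nitrile: present (CH(CN) — pendant –C≡N: nitrile).
amine: present (CH(NH2) — –NH2 on an sp³ carbon with no adjacent C=O → amine).
ketone: absent. In CH(COOCH3), the C=O is bonded to an –O–C group, which defines an ester, not a ketone. In CH(CHO), the carbonyl carbon carries an H, so it is an aldehyde, not a ketone.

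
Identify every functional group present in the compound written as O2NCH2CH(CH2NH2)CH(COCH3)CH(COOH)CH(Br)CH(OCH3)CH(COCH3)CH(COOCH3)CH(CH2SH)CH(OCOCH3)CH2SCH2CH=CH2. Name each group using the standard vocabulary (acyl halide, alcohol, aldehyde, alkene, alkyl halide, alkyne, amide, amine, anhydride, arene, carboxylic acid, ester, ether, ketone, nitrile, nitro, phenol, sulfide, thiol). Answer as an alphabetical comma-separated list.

Working along the chain:
  O2NCH2: –NO2 on carbon → nitro group.
  CH(CH2NH2): pendant –CH2NH2: N on sp³ C, no adjacent C=O → amine.
  CH(COCH3): pendant –COCH3: carbonyl C bonded to two carbons → ketone.
  CH(COOH): pendant –COOH: carbonyl C bonded to C and –OH → carboxylic acid.
  CH(Br): halogen on an sp³ carbon → alkyl halide.
  CH(OCH3): pendant –OCH3: C–O–C with sp³ C, no adjacent C=O → ether.
  CH(COCH3): pendant –COCH3: carbonyl C bonded to two carbons → ketone.
  CH(COOCH3): pendant –COOCH3: carbonyl C bonded to C and –OCH3 → ester.
  CH(CH2SH): pendant –CH2SH → thiol.
  CH(OCOCH3): pendant –OC(=O)CH3: an acyloxy group → ester.
  CH2SCH2: C–S–C linkage → sulfide (thioether).
  CH=CH2: C=C double bond → alkene.

alkene, alkyl halide, amine, carboxylic acid, ester, ether, ketone, nitro, sulfide, thiol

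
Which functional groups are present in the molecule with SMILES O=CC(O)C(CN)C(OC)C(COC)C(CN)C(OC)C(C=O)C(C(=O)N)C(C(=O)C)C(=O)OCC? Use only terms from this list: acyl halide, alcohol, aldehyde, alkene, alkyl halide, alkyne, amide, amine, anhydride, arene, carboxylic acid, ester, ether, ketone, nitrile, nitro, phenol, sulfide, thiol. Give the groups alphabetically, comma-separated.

alcohol, aldehyde, amide, amine, ester, ether, ketone

terminal –CHO: carbonyl C bonded to H and C → aldehyde.
–OH on an sp³ carbon → alcohol (secondary).
pendant –CH2NH2: N on sp³ C, no adjacent C=O → amine.
pendant –OCH3: C–O–C with sp³ C, no adjacent C=O → ether.
pendant –CH2OCH3: C–O–C linkage → ether.
pendant –CH2NH2: N on sp³ C, no adjacent C=O → amine.
pendant –OCH3: C–O–C with sp³ C, no adjacent C=O → ether.
pendant –CHO: carbonyl C bonded to C and H → aldehyde.
pendant –CONH2: carbonyl C bonded to C and N → amide.
pendant –COCH3: carbonyl C bonded to two carbons → ketone.
–C(=O)OCH2CH3: carbonyl C bonded to C and to –OEt → ester.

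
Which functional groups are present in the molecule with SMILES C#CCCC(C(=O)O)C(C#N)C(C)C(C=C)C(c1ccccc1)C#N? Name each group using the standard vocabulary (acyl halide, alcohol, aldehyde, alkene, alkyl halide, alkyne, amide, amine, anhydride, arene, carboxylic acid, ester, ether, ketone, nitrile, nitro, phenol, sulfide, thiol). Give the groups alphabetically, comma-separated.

alkene, alkyne, arene, carboxylic acid, nitrile

Working along the chain:
  HC≡C: C≡C triple bond → alkyne.
  CH(COOH): pendant –COOH: carbonyl C bonded to C and –OH → carboxylic acid.
  CH(CN): pendant –C≡N: nitrile.
  CH(CH=CH2): pendant –CH=CH2: C=C double bond → alkene.
  CH(C6H5): pendant –C6H5: benzene ring → arene.
  CN: –C≡N: carbon triple-bonded to nitrogen → nitrile.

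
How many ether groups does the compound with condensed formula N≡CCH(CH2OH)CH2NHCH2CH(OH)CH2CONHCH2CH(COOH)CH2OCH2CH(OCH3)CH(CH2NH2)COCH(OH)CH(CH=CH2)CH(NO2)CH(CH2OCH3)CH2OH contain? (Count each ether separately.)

Working along the chain:
  N≡C: N≡C–: carbon triple-bonded to nitrogen → nitrile.
  CH(CH2OH): pendant –CH2OH on an sp³ backbone C → alcohol.
  CH2NHCH2: C–N–C with sp³ carbons and no adjacent C=O → amine (secondary).
  CH(OH): –OH on an sp³ carbon → alcohol (secondary).
  CH2CONHCH2: –C(=O)–N– linkage → amide (the N is not an amine).
  CH(COOH): pendant –COOH: carbonyl C bonded to C and –OH → carboxylic acid.
  CH2OCH2: C–O–C with sp³ carbons on both sides and no adjacent C=O → ether.
  CH(OCH3): pendant –OCH3: C–O–C with sp³ C, no adjacent C=O → ether.
  CH(CH2NH2): pendant –CH2NH2: N on sp³ C, no adjacent C=O → amine.
  CO: –C(=O)– with carbon on both sides → ketone.
  CH(OH): –OH on an sp³ carbon → alcohol (secondary).
  CH(CH=CH2): pendant –CH=CH2: C=C double bond → alkene.
  CH(NO2): –NO2 on an sp³ carbon → nitro (the N=O is not a carbonyl).
  CH(CH2OCH3): pendant –CH2OCH3: C–O–C linkage → ether.
  CH2OH: –OH on an sp³ carbon → alcohol.
Ether appears at: CH2OCH2, CH(OCH3), CH(CH2OCH3) → 3.

3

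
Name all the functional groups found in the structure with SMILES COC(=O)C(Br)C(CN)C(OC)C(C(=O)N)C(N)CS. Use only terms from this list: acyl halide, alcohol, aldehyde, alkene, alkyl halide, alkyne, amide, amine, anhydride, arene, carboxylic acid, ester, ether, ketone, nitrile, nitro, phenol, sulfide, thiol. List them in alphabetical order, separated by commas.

alkyl halide, amide, amine, ester, ether, thiol

Working along the chain:
  CH3OOC: CH3O–C(=O)–: carbonyl C bonded to C and to –OCH3 → ester (not ketone + ether).
  CH(Br): halogen on an sp³ carbon → alkyl halide.
  CH(CH2NH2): pendant –CH2NH2: N on sp³ C, no adjacent C=O → amine.
  CH(OCH3): pendant –OCH3: C–O–C with sp³ C, no adjacent C=O → ether.
  CH(CONH2): pendant –CONH2: carbonyl C bonded to C and N → amide.
  CH(NH2): –NH2 on an sp³ carbon with no adjacent C=O → amine.
  CH2SH: –SH on an sp³ carbon → thiol.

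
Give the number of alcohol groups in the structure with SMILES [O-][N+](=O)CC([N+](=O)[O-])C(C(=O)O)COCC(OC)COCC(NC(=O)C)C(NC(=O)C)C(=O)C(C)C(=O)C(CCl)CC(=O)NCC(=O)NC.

0

–NO2 on carbon → nitro group.
–NO2 on an sp³ carbon → nitro (the N=O is not a carbonyl).
pendant –COOH: carbonyl C bonded to C and –OH → carboxylic acid.
C–O–C with sp³ carbons on both sides and no adjacent C=O → ether.
pendant –OCH3: C–O–C with sp³ C, no adjacent C=O → ether.
C–O–C with sp³ carbons on both sides and no adjacent C=O → ether.
pendant –NHC(=O)CH3: N bonded to a carbonyl → amide (not amine).
pendant –NHC(=O)CH3: N bonded to a carbonyl → amide (not amine).
–C(=O)– with carbon on both sides → ketone.
–C(=O)– with carbon on both sides → ketone.
pendant –CH2X: halogen on sp³ carbon → alkyl halide.
–C(=O)–N– linkage → amide (the N is not an amine).
–C(=O)NHCH3: carbonyl C bonded to C and to N → amide (the N is not an amine).
No segment is a alcohol: CH(COOH) is carboxylic acid, not alcohol; CH2OCH2 is ether, not alcohol; CH(OCH3) is ether, not alcohol. → 0.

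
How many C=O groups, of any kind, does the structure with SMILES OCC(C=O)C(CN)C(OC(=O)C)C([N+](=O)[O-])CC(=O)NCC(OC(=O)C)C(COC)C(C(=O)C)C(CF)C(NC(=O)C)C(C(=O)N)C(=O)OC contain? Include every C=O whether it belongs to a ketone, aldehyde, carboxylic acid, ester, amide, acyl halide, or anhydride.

CH(CHO): aldehyde, 1 C=O (running total 1).
CH(OCOCH3): ester, 1 C=O (running total 2).
CH2CONHCH2: amide, 1 C=O (running total 3).
CH(OCOCH3): ester, 1 C=O (running total 4).
CH(COCH3): ketone, 1 C=O (running total 5).
CH(NHCOCH3): amide, 1 C=O (running total 6).
CH(CONH2): amide, 1 C=O (running total 7).
COOCH3: ester, 1 C=O (running total 8).

8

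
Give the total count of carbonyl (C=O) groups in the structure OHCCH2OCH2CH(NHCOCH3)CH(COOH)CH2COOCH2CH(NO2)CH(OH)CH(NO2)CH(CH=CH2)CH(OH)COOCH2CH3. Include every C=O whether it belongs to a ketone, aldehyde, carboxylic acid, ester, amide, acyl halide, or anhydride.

OHC: aldehyde, 1 C=O (running total 1).
CH(NHCOCH3): amide, 1 C=O (running total 2).
CH(COOH): carboxylic acid, 1 C=O (running total 3).
CH2COOCH2: ester, 1 C=O (running total 4).
COOCH2CH3: ester, 1 C=O (running total 5).

5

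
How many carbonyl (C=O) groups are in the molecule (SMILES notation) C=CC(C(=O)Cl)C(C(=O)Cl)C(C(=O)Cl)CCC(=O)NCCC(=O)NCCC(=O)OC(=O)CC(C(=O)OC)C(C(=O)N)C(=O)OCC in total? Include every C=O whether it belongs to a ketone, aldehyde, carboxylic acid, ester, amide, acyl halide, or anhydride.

10

CH(COCl): acyl halide, 1 C=O (running total 1).
CH(COCl): acyl halide, 1 C=O (running total 2).
CH(COCl): acyl halide, 1 C=O (running total 3).
CH2CONHCH2: amide, 1 C=O (running total 4).
CH2CONHCH2: amide, 1 C=O (running total 5).
CH2CO-O-COCH2: anhydride, 2 C=O (running total 7).
CH(COOCH3): ester, 1 C=O (running total 8).
CH(CONH2): amide, 1 C=O (running total 9).
COOCH2CH3: ester, 1 C=O (running total 10).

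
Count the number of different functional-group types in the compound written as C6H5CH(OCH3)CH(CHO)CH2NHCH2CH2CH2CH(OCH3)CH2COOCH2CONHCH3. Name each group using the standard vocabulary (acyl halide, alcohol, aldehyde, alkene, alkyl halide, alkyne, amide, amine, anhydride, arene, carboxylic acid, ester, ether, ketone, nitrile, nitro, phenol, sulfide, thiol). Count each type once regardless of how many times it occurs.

Taking each segment in turn:
  C6H5: C6H5– phenyl ring → arene.
  CH(OCH3): pendant –OCH3: C–O–C with sp³ C, no adjacent C=O → ether.
  CH(CHO): pendant –CHO: carbonyl C bonded to C and H → aldehyde.
  CH2NHCH2: C–N–C with sp³ carbons and no adjacent C=O → amine (secondary).
  CH(OCH3): pendant –OCH3: C–O–C with sp³ C, no adjacent C=O → ether.
  CH2COOCH2: –C(=O)–O–C with C on the carbonyl side → ester.
  CONHCH3: –C(=O)NHCH3: carbonyl C bonded to C and to N → amide (the N is not an amine).
Distinct types present: aldehyde, amide, amine, arene, ester, ether.

6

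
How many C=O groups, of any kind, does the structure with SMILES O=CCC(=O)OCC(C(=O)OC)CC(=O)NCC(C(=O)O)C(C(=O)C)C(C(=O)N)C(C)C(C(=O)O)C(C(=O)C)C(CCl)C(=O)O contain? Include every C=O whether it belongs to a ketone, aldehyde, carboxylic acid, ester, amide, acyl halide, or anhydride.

10

OHC: aldehyde, 1 C=O (running total 1).
CH2COOCH2: ester, 1 C=O (running total 2).
CH(COOCH3): ester, 1 C=O (running total 3).
CH2CONHCH2: amide, 1 C=O (running total 4).
CH(COOH): carboxylic acid, 1 C=O (running total 5).
CH(COCH3): ketone, 1 C=O (running total 6).
CH(CONH2): amide, 1 C=O (running total 7).
CH(COOH): carboxylic acid, 1 C=O (running total 8).
CH(COCH3): ketone, 1 C=O (running total 9).
COOH: carboxylic acid, 1 C=O (running total 10).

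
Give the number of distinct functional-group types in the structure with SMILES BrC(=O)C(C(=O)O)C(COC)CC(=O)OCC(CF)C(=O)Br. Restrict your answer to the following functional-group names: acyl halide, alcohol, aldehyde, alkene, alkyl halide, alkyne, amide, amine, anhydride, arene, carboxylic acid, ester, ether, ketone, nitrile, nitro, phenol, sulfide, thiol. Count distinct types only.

–C(=O)Br: carbonyl C bonded to C and to a halogen → acyl halide (not alkyl halide).
pendant –COOH: carbonyl C bonded to C and –OH → carboxylic acid.
pendant –CH2OCH3: C–O–C linkage → ether.
–C(=O)–O–C with C on the carbonyl side → ester.
pendant –CH2X: halogen on sp³ carbon → alkyl halide.
–C(=O)Br: carbonyl C bonded to C and to a halogen → acyl halide (not alkyl halide).
Distinct types present: acyl halide, alkyl halide, carboxylic acid, ester, ether.

5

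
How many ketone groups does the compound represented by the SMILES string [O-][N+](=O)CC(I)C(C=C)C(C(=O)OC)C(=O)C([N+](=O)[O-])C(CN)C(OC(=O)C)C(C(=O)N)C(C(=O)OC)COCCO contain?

1

–NO2 on carbon → nitro group.
halogen on an sp³ carbon → alkyl halide.
pendant –CH=CH2: C=C double bond → alkene.
pendant –COOCH3: carbonyl C bonded to C and –OCH3 → ester.
–C(=O)– with carbon on both sides → ketone.
–NO2 on an sp³ carbon → nitro (the N=O is not a carbonyl).
pendant –CH2NH2: N on sp³ C, no adjacent C=O → amine.
pendant –OC(=O)CH3: an acyloxy group → ester.
pendant –CONH2: carbonyl C bonded to C and N → amide.
pendant –COOCH3: carbonyl C bonded to C and –OCH3 → ester.
C–O–C with sp³ carbons on both sides and no adjacent C=O → ether.
–OH on an sp³ carbon → alcohol.
Ketone appears at: CO → 1.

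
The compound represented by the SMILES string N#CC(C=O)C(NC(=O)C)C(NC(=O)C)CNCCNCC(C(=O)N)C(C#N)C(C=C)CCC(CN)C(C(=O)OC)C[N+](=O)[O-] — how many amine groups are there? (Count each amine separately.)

3

N≡C–: carbon triple-bonded to nitrogen → nitrile.
pendant –CHO: carbonyl C bonded to C and H → aldehyde.
pendant –NHC(=O)CH3: N bonded to a carbonyl → amide (not amine).
pendant –NHC(=O)CH3: N bonded to a carbonyl → amide (not amine).
C–N–C with sp³ carbons and no adjacent C=O → amine (secondary).
C–N–C with sp³ carbons and no adjacent C=O → amine (secondary).
pendant –CONH2: carbonyl C bonded to C and N → amide.
pendant –C≡N: nitrile.
pendant –CH=CH2: C=C double bond → alkene.
pendant –CH2NH2: N on sp³ C, no adjacent C=O → amine.
pendant –COOCH3: carbonyl C bonded to C and –OCH3 → ester.
–NO2 on carbon → nitro group.
Amine appears at: CH2NHCH2, CH2NHCH2, CH(CH2NH2) → 3.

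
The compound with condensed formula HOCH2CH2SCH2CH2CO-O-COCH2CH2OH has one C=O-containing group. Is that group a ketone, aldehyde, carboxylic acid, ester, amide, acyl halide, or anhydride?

anhydride

The carbonyl is in the CH2CO-O-COCH2 segment: two acyl groups sharing one oxygen, –C(=O)–O–C(=O)– → anhydride.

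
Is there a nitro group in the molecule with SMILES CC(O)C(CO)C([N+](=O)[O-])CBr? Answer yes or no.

Reading the structure from left to right:
  CH(OH): –OH on an sp³ carbon → alcohol (secondary).
  CH(CH2OH): pendant –CH2OH on an sp³ backbone C → alcohol.
  CH(NO2): –NO2 on an sp³ carbon → nitro (the N=O is not a carbonyl).
  CH2Br: halogen on an sp³ carbon → alkyl halide.
The CH(NO2) segment supplies the nitro: –NO2 on an sp³ carbon → nitro (the N=O is not a carbonyl).

yes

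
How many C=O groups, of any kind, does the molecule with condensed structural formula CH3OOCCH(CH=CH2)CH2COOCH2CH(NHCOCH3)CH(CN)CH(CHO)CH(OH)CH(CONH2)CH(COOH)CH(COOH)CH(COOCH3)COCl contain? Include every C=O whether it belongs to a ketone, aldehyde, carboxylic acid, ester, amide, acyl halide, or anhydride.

CH3OOC: ester, 1 C=O (running total 1).
CH2COOCH2: ester, 1 C=O (running total 2).
CH(NHCOCH3): amide, 1 C=O (running total 3).
CH(CHO): aldehyde, 1 C=O (running total 4).
CH(CONH2): amide, 1 C=O (running total 5).
CH(COOH): carboxylic acid, 1 C=O (running total 6).
CH(COOH): carboxylic acid, 1 C=O (running total 7).
CH(COOCH3): ester, 1 C=O (running total 8).
COCl: acyl halide, 1 C=O (running total 9).

9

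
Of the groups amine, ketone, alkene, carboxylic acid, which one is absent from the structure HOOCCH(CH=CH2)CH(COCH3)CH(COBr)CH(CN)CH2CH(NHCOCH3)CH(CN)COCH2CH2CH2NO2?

amine

carboxylic acid: present (HOOC — –COOH: carbonyl C bonded to –OH and C → carboxylic acid (the –OH is not a separate alcohol)).
ketone: present (CH(COCH3) — pendant –COCH3: carbonyl C bonded to two carbons → ketone).
alkene: present (CH(CH=CH2) — pendant –CH=CH2: C=C double bond → alkene).
amine: absent. In CH(NHCOCH3), the nitrogen is bonded directly to a carbonyl carbon, making it part of an amide, not a free amine.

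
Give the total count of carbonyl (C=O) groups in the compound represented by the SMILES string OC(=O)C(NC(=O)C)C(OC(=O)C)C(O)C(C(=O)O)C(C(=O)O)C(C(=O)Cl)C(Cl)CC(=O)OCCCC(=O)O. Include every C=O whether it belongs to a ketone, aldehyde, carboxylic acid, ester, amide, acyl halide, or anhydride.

HOOC: carboxylic acid, 1 C=O (running total 1).
CH(NHCOCH3): amide, 1 C=O (running total 2).
CH(OCOCH3): ester, 1 C=O (running total 3).
CH(COOH): carboxylic acid, 1 C=O (running total 4).
CH(COOH): carboxylic acid, 1 C=O (running total 5).
CH(COCl): acyl halide, 1 C=O (running total 6).
CH2COOCH2: ester, 1 C=O (running total 7).
COOH: carboxylic acid, 1 C=O (running total 8).

8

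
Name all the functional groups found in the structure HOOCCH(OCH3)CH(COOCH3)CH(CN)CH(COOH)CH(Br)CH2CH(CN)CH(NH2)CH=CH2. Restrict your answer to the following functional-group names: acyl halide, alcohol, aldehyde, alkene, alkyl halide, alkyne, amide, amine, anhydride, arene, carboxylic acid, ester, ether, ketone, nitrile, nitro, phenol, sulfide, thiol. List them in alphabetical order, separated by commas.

Working along the chain:
  HOOC: –COOH: carbonyl C bonded to –OH and C → carboxylic acid (the –OH is not a separate alcohol).
  CH(OCH3): pendant –OCH3: C–O–C with sp³ C, no adjacent C=O → ether.
  CH(COOCH3): pendant –COOCH3: carbonyl C bonded to C and –OCH3 → ester.
  CH(CN): pendant –C≡N: nitrile.
  CH(COOH): pendant –COOH: carbonyl C bonded to C and –OH → carboxylic acid.
  CH(Br): halogen on an sp³ carbon → alkyl halide.
  CH(CN): pendant –C≡N: nitrile.
  CH(NH2): –NH2 on an sp³ carbon with no adjacent C=O → amine.
  CH=CH2: C=C double bond → alkene.

alkene, alkyl halide, amine, carboxylic acid, ester, ether, nitrile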